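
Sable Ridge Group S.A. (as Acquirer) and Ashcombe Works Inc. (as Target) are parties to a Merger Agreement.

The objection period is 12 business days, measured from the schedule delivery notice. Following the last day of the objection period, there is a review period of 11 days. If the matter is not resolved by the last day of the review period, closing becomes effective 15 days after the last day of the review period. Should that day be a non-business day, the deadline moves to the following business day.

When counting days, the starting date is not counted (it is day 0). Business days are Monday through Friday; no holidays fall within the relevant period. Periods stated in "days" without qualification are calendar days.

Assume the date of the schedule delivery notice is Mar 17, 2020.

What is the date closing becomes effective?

The last day of the objection period: counting 12 business days from Tuesday, Mar 17, 2020 (Mar 18, Mar 19, Mar 20, Mar 23, …, Mar 31, Apr 1, Apr 2, skipping weekends) reaches Thursday, Apr 2, 2020.
Adding 11 calendar days to Apr 2, 2020 gives Apr 13, 2020, which is the last day of the review period.
The date closing becomes effective: 15 calendar days after Apr 13, 2020 is Apr 28, 2020. Apr 28, 2020 is a Tuesday, so no roll-forward applies.

Apr 28, 2020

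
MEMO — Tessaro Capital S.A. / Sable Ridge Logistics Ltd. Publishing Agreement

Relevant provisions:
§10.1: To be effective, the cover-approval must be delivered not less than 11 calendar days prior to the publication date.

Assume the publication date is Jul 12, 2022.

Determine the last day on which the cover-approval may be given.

Jul 1, 2022

Jul 12, 2022 minus 11 days is Jul 1, 2022.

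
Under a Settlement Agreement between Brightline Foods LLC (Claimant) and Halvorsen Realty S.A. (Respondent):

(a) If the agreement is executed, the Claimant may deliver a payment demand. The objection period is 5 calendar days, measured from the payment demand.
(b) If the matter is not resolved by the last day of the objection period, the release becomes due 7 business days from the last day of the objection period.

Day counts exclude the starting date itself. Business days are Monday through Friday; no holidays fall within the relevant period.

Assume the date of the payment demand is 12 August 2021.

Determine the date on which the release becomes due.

26 August 2021

The last day of the objection period: 5 calendar days after 12 August 2021 is 17 August 2021.
The date on which the release becomes due: 7 business days after Tuesday, 17 August 2021, skipping weekends — Aug 18, Aug 19, Aug 20, Aug 23, Aug 24, Aug 25, Aug 26 — lands on Thursday, 26 August 2021.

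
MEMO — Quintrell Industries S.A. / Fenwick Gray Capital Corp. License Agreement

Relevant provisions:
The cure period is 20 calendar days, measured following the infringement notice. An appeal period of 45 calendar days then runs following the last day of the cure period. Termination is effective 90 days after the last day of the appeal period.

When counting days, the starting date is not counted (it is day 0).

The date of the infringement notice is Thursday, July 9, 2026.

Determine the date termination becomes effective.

The last day of the cure period: July 9, 2026 + 20 days = July 29, 2026.
The last day of the appeal period: 45 calendar days after July 29, 2026 is September 12, 2026.
The date termination becomes effective: 90 calendar days after September 12, 2026 is December 11, 2026.

December 11, 2026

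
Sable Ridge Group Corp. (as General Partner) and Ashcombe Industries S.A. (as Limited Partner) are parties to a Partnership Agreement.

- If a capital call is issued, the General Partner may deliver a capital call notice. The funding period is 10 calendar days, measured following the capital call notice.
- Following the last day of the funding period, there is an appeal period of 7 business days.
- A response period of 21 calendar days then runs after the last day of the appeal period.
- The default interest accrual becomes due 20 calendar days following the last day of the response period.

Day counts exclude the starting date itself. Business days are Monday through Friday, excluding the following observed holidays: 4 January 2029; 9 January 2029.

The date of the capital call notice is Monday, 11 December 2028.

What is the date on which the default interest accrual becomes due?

11 February 2029

The last day of the funding period: 11 December 2028 + 10 days = 21 December 2028.
The last day of the appeal period: 7 business days after Thursday, 21 December 2028, skipping weekends — Dec 22, Dec 25, Dec 26, Dec 27, Dec 28, Dec 29, Jan 1 — lands on Monday, 1 January 2029.
The last day of the response period: 1 January 2029 + 21 days = 22 January 2029.
The date on which the default interest accrual becomes due: 20 calendar days after 22 January 2029 is 11 February 2029.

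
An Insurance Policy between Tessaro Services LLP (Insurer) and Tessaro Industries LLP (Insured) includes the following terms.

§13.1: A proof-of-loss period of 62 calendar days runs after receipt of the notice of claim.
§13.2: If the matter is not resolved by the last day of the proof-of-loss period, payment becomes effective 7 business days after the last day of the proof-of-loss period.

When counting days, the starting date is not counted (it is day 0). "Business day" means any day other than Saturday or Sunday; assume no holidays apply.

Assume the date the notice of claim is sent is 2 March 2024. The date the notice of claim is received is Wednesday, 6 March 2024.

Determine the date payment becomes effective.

The last day of the proof-of-loss period: 6 March 2024 + 62 days = 7 May 2024.
The date payment becomes effective: counting 7 business days from Tuesday, 7 May 2024 (May 8, May 9, May 10, May 13, May 14, May 15, May 16, skipping weekends) reaches Thursday, 16 May 2024.

16 May 2024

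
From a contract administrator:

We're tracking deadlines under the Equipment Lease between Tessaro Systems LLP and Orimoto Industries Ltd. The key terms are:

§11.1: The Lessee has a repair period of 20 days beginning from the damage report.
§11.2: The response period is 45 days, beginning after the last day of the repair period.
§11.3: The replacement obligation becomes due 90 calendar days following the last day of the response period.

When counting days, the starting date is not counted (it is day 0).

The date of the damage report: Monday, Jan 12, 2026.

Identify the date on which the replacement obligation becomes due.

The last day of the repair period: 20 calendar days after Jan 12, 2026 is Feb 1, 2026.
The last day of the response period: Feb 1, 2026 + 45 days = Mar 18, 2026.
Adding 90 calendar days to Mar 18, 2026 gives Jun 16, 2026, which is the date on which the replacement obligation becomes due.

Jun 16, 2026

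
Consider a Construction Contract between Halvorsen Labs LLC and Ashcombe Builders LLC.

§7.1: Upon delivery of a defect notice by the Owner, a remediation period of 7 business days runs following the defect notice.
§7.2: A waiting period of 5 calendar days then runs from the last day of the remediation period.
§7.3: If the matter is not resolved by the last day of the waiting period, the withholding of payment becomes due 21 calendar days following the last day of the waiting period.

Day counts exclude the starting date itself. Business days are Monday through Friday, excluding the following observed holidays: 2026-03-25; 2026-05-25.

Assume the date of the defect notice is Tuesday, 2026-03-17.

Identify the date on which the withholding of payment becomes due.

From Tuesday, 2026-03-17, 7 business days (Mar 18, Mar 19, Mar 20, Mar 23, Mar 24, Mar 26, Mar 27, skipping weekends and the listed holiday on Mar 25) brings us to Friday, 2026-03-27, which is the last day of the remediation period.
Adding 5 calendar days to 2026-03-27 gives 2026-04-01, which is the last day of the waiting period.
The date on which the withholding of payment becomes due: 2026-04-01 + 21 days = 2026-04-22.

2026-04-22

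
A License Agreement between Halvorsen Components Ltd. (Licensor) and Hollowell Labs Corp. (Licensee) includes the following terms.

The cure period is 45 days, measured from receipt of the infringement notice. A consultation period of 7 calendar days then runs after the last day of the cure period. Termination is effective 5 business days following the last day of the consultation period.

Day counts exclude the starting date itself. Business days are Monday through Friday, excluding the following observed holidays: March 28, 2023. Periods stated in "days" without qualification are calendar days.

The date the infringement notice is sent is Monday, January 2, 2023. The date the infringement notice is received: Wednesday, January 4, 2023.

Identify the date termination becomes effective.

March 3, 2023

The last day of the cure period: 45 calendar days after January 4, 2023 is February 18, 2023.
Adding 7 calendar days to February 18, 2023 gives February 25, 2023, which is the last day of the consultation period.
The date termination becomes effective: counting 5 business days from Saturday, February 25, 2023 (Feb 27, Feb 28, Mar 1, Mar 2, Mar 3, skipping weekends) reaches Friday, March 3, 2023.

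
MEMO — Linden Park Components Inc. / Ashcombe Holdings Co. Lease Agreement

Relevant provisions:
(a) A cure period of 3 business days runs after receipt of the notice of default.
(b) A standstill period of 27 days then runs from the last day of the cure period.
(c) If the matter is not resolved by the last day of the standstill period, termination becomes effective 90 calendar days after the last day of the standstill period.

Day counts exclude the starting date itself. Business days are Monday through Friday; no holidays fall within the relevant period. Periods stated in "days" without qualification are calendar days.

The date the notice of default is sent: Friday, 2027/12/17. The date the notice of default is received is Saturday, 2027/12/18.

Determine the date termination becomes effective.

From Saturday, 2027/12/18, 3 business days (Dec 20, Dec 21, Dec 22, skipping weekends) brings us to Wednesday, 2027/12/22, which is the last day of the cure period.
The last day of the standstill period: 27 calendar days after 2027/12/22 is 2028/01/18.
The date termination becomes effective: 2028/01/18 + 90 days = 2028/04/17.

2028/04/17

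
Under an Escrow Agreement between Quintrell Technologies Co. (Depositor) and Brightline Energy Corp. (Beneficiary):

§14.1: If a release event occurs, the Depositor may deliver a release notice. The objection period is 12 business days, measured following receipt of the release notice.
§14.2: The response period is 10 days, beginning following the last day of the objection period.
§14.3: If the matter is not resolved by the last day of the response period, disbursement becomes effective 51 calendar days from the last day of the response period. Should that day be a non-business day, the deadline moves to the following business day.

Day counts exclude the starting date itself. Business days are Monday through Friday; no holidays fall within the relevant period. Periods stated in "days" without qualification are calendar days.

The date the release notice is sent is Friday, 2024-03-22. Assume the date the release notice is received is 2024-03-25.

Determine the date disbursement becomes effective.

From Monday, 2024-03-25, 12 business days (Mar 26, Mar 27, Mar 28, Mar 29, …, Apr 8, Apr 9, Apr 10, skipping weekends) brings us to Wednesday, 2024-04-10, which is the last day of the objection period.
The last day of the response period: 10 calendar days after 2024-04-10 is 2024-04-20.
The date disbursement becomes effective: 51 calendar days after 2024-04-20 is 2024-06-10. 2024-06-10 is a Monday, so no roll-forward applies.

2024-06-10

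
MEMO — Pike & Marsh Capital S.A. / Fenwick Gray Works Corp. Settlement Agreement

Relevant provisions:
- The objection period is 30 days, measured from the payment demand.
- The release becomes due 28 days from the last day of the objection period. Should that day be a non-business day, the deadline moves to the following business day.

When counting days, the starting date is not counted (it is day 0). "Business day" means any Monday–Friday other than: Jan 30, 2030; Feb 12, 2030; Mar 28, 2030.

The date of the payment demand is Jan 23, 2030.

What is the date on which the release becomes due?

The last day of the objection period: Jan 23, 2030 + 30 days = Feb 22, 2030.
The date on which the release becomes due: 28 calendar days after Feb 22, 2030 is Mar 22, 2030. Mar 22, 2030 is a Friday and is not a listed holiday, so no roll-forward applies.

Mar 22, 2030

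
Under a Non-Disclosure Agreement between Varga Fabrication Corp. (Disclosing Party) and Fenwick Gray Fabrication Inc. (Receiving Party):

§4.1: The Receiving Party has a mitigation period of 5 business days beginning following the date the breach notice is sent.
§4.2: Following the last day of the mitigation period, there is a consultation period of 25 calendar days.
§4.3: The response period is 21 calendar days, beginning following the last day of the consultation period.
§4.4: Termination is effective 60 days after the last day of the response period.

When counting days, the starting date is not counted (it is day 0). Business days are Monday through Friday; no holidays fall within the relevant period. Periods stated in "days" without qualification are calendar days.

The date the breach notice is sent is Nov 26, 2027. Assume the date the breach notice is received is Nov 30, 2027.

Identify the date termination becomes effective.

Mar 18, 2028

The last day of the mitigation period: 5 business days after Friday, Nov 26, 2027, skipping weekends — Nov 29, Nov 30, Dec 1, Dec 2, Dec 3 — lands on Friday, Dec 3, 2027.
The last day of the consultation period: Dec 3, 2027 + 25 days = Dec 28, 2027.
The last day of the response period: 21 calendar days after Dec 28, 2027 is Jan 18, 2028.
Adding 60 calendar days to Jan 18, 2028 gives Mar 18, 2028, which is the date termination becomes effective.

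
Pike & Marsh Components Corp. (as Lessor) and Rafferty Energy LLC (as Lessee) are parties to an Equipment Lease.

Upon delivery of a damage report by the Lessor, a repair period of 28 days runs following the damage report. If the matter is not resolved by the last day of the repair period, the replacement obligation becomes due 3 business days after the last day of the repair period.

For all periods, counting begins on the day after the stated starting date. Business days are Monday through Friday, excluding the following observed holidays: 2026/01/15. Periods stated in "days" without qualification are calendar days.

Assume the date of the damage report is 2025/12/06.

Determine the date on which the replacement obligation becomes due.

2026/01/07

The last day of the repair period: 28 calendar days after 2025/12/06 is 2026/01/03.
The date on which the replacement obligation becomes due: 3 business days after Saturday, 2026/01/03, skipping weekends — Jan 5, Jan 6, Jan 7 — lands on Wednesday, 2026/01/07.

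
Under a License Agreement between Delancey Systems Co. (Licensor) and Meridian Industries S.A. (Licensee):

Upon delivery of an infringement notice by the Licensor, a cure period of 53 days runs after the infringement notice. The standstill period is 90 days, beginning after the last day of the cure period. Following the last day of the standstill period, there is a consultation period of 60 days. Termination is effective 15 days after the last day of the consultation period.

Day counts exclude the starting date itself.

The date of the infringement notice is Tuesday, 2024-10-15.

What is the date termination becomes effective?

Adding 53 calendar days to 2024-10-15 gives 2024-12-07, which is the last day of the cure period.
Adding 90 calendar days to 2024-12-07 gives 2025-03-07, which is the last day of the standstill period.
The last day of the consultation period: 2025-03-07 + 60 days = 2025-05-06.
The date termination becomes effective: 2025-05-06 + 15 days = 2025-05-21.

2025-05-21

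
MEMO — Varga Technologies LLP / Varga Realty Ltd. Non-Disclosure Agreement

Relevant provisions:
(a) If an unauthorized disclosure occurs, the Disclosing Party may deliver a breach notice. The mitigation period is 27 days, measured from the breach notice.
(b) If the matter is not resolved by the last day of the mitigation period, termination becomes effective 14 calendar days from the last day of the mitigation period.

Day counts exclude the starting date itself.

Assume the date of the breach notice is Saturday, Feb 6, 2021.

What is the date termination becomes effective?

Mar 19, 2021

The last day of the mitigation period: Feb 6, 2021 + 27 days = Mar 5, 2021.
Adding 14 calendar days to Mar 5, 2021 gives Mar 19, 2021, which is the date termination becomes effective.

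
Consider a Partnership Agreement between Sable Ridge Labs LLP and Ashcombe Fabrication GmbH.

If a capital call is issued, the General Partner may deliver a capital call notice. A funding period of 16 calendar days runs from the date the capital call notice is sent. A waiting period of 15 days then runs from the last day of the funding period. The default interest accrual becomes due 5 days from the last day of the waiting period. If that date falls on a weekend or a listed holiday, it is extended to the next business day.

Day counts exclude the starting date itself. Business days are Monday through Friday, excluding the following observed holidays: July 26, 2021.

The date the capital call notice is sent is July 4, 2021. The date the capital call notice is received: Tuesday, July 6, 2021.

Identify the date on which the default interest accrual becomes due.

August 9, 2021

The last day of the funding period: 16 calendar days after July 4, 2021 is July 20, 2021.
The last day of the waiting period: July 20, 2021 + 15 days = August 4, 2021.
The date on which the default interest accrual becomes due: 5 calendar days after August 4, 2021 is August 9, 2021. August 9, 2021 is a Monday and is not a listed holiday, so no roll-forward applies.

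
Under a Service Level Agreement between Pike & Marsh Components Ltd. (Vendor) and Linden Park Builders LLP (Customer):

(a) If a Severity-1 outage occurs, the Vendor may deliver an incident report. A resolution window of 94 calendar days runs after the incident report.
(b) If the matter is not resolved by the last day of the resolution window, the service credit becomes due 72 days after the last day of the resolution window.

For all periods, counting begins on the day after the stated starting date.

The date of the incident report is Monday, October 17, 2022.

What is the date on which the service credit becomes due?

April 1, 2023

Adding 94 calendar days to October 17, 2022 gives January 19, 2023, which is the last day of the resolution window.
The date on which the service credit becomes due: 72 calendar days after January 19, 2023 is April 1, 2023.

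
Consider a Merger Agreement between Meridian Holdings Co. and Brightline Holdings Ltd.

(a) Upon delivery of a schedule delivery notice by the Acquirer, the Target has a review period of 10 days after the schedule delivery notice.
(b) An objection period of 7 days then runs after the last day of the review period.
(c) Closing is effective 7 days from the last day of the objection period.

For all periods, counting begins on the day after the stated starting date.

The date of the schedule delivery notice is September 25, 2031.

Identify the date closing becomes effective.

October 19, 2031

Adding 10 calendar days to September 25, 2031 gives October 5, 2031, which is the last day of the review period.
The last day of the objection period: October 5, 2031 + 7 days = October 12, 2031.
The date closing becomes effective: 7 calendar days after October 12, 2031 is October 19, 2031.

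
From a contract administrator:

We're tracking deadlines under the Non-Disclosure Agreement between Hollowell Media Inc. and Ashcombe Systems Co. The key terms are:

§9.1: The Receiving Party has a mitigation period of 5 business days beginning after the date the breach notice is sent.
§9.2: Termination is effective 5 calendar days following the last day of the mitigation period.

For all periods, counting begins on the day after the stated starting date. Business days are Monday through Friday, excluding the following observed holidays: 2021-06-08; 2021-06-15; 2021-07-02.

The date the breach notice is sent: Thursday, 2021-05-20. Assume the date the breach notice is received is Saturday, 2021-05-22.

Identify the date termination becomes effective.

2021-06-01

The last day of the mitigation period: counting 5 business days from Thursday, 2021-05-20 (May 21, May 24, May 25, May 26, May 27, skipping weekends) reaches Thursday, 2021-05-27.
The date termination becomes effective: 5 calendar days after 2021-05-27 is 2021-06-01.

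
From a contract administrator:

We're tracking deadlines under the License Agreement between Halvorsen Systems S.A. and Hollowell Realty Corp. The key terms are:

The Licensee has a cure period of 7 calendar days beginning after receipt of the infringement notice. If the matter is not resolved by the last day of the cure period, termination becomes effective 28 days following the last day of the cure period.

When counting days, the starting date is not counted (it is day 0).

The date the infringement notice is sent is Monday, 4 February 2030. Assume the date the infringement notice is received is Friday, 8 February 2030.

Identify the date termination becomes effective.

Adding 7 calendar days to 8 February 2030 gives 15 February 2030, which is the last day of the cure period.
The date termination becomes effective: 28 calendar days after 15 February 2030 is 15 March 2030.

15 March 2030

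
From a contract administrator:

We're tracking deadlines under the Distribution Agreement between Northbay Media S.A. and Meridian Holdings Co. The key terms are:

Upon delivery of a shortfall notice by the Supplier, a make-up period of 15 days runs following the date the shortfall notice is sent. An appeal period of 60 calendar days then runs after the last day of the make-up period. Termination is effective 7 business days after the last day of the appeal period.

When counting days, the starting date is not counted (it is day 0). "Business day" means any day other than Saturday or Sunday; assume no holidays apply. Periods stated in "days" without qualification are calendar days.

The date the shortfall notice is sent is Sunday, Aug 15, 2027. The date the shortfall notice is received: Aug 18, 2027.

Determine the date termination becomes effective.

The last day of the make-up period: Aug 15, 2027 + 15 days = Aug 30, 2027.
The last day of the appeal period: Aug 30, 2027 + 60 days = Oct 29, 2027.
The date termination becomes effective: counting 7 business days from Friday, Oct 29, 2027 (Nov 1, Nov 2, Nov 3, Nov 4, Nov 5, Nov 8, Nov 9, skipping weekends) reaches Tuesday, Nov 9, 2027.

Nov 9, 2027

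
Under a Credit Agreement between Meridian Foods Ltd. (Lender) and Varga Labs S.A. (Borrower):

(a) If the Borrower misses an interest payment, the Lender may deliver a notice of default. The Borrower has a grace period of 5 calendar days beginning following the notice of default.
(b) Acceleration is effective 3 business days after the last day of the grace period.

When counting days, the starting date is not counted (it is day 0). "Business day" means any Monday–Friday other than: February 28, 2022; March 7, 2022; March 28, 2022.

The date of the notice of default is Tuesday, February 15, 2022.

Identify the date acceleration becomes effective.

The last day of the grace period: February 15, 2022 + 5 days = February 20, 2022.
The date acceleration becomes effective: counting 3 business days from Sunday, February 20, 2022 (Feb 21, Feb 22, Feb 23, skipping weekends) reaches Wednesday, February 23, 2022.

February 23, 2022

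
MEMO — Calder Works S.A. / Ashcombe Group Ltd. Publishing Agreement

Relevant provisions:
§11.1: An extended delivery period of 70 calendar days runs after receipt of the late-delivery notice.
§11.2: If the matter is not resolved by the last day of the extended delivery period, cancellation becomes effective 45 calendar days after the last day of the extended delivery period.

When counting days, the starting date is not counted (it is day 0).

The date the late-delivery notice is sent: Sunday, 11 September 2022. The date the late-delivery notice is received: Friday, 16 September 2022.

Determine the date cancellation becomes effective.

9 January 2023

Adding 70 calendar days to 16 September 2022 gives 25 November 2022, which is the last day of the extended delivery period.
Adding 45 calendar days to 25 November 2022 gives 9 January 2023, which is the date cancellation becomes effective.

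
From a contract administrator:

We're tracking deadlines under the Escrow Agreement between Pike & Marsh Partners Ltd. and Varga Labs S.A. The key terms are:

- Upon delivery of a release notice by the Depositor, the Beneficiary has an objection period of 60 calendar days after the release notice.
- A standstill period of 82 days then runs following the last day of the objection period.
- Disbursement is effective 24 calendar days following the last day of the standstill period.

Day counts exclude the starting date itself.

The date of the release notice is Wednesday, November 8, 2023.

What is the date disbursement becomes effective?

April 22, 2024

Adding 60 calendar days to November 8, 2023 gives January 7, 2024, which is the last day of the objection period.
Adding 82 calendar days to January 7, 2024 gives March 29, 2024, which is the last day of the standstill period.
Adding 24 calendar days to March 29, 2024 gives April 22, 2024, which is the date disbursement becomes effective.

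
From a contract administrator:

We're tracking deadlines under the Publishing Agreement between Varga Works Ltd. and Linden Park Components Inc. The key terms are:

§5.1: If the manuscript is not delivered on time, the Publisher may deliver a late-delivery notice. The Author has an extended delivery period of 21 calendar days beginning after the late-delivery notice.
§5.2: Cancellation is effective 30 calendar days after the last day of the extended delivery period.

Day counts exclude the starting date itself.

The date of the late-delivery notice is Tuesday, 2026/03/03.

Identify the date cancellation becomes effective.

2026/04/23

The last day of the extended delivery period: 2026/03/03 + 21 days = 2026/03/24.
The date cancellation becomes effective: 30 calendar days after 2026/03/24 is 2026/04/23.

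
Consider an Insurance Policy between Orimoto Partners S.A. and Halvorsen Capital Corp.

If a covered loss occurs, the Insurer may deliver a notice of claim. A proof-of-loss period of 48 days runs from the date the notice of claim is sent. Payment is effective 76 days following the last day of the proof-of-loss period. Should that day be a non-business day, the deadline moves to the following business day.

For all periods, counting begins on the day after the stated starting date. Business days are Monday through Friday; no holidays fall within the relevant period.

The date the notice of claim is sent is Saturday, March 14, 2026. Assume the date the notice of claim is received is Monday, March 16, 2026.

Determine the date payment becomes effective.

July 16, 2026

Adding 48 calendar days to March 14, 2026 gives May 1, 2026, which is the last day of the proof-of-loss period.
The date payment becomes effective: May 1, 2026 + 76 days = July 16, 2026. July 16, 2026 is a Thursday, so no roll-forward applies.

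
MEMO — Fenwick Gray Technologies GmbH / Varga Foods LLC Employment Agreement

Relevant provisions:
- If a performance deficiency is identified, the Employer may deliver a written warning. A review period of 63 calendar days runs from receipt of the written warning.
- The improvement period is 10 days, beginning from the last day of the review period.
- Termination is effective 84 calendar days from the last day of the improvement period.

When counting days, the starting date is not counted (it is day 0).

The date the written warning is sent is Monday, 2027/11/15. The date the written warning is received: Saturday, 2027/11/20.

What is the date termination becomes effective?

2028/04/25

The last day of the review period: 63 calendar days after 2027/11/20 is 2028/01/22.
The last day of the improvement period: 10 calendar days after 2028/01/22 is 2028/02/01.
Adding 84 calendar days to 2028/02/01 gives 2028/04/25, which is the date termination becomes effective.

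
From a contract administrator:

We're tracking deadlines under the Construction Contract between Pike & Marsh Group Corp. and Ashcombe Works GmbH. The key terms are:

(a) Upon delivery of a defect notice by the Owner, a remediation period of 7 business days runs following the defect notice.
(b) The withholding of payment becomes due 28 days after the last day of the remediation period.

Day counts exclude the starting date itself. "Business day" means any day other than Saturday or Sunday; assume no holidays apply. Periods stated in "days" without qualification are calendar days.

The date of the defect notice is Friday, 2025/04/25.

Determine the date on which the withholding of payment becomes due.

2025/06/03

The last day of the remediation period: 7 business days after Friday, 2025/04/25, skipping weekends — Apr 28, Apr 29, Apr 30, May 1, May 2, May 5, May 6 — lands on Tuesday, 2025/05/06.
The date on which the withholding of payment becomes due: 2025/05/06 + 28 days = 2025/06/03.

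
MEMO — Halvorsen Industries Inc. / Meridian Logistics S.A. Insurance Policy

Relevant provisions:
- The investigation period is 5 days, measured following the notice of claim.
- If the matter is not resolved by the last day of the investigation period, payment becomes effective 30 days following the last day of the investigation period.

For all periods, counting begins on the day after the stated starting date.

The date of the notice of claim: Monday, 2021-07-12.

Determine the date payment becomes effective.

2021-08-16

The last day of the investigation period: 5 calendar days after 2021-07-12 is 2021-07-17.
The date payment becomes effective: 30 calendar days after 2021-07-17 is 2021-08-16.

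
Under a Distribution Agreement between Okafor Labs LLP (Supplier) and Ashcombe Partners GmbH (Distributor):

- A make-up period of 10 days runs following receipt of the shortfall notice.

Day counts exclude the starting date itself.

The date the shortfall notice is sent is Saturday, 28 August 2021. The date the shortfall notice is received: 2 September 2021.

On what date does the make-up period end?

The last day of the make-up period: 10 calendar days after 2 September 2021 is 12 September 2021.

12 September 2021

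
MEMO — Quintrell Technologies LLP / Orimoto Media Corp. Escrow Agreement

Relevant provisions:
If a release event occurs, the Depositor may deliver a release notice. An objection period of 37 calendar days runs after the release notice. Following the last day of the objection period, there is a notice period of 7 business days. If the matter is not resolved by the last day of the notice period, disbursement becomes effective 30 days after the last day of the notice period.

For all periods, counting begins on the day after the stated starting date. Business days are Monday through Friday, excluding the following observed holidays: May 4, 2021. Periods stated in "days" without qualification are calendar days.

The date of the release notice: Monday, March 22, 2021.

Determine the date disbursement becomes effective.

June 9, 2021

The last day of the objection period: 37 calendar days after March 22, 2021 is April 28, 2021.
The last day of the notice period: counting 7 business days from Wednesday, April 28, 2021 (Apr 29, Apr 30, May 3, May 5, May 6, May 7, May 10, skipping weekends and the listed holiday on May 4) reaches Monday, May 10, 2021.
The date disbursement becomes effective: May 10, 2021 + 30 days = June 9, 2021.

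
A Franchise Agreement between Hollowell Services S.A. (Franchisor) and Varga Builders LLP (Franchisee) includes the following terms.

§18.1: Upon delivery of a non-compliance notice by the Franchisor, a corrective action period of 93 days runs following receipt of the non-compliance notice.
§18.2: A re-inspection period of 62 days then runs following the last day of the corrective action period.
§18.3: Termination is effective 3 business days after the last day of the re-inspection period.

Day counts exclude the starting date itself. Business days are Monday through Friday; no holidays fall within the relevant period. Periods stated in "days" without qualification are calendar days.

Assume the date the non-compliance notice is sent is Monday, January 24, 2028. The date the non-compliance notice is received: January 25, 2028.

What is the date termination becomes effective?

The last day of the corrective action period: 93 calendar days after January 25, 2028 is April 27, 2028.
Adding 62 calendar days to April 27, 2028 gives June 28, 2028, which is the last day of the re-inspection period.
The date termination becomes effective: counting 3 business days from Wednesday, June 28, 2028 (Jun 29, Jun 30, Jul 3, skipping weekends) reaches Monday, July 3, 2028.

July 3, 2028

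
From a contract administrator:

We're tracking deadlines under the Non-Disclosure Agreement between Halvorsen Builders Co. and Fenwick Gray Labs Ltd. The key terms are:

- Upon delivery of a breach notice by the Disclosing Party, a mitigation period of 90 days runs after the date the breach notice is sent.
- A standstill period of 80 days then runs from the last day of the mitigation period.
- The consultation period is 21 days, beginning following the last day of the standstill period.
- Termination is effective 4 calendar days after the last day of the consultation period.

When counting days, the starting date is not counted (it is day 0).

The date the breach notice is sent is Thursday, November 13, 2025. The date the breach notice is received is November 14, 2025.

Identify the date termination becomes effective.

The last day of the mitigation period: November 13, 2025 + 90 days = February 11, 2026.
Adding 80 calendar days to February 11, 2026 gives May 2, 2026, which is the last day of the standstill period.
The last day of the consultation period: 21 calendar days after May 2, 2026 is May 23, 2026.
The date termination becomes effective: 4 calendar days after May 23, 2026 is May 27, 2026.

May 27, 2026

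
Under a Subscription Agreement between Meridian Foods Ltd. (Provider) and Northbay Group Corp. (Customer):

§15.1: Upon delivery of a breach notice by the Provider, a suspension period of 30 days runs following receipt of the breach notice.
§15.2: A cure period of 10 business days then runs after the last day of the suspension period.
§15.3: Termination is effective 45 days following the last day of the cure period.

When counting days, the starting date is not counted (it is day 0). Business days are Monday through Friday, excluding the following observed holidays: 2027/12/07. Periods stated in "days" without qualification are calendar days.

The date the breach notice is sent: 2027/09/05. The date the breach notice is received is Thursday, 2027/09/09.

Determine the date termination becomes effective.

2027/12/06

The last day of the suspension period: 2027/09/09 + 30 days = 2027/10/09.
The last day of the cure period: 10 business days after Saturday, 2027/10/09, skipping weekends — Oct 11, Oct 12, Oct 13, Oct 14, Oct 15, Oct 18, Oct 19, Oct 20, Oct 21, Oct 22 — lands on Friday, 2027/10/22.
The date termination becomes effective: 2027/10/22 + 45 days = 2027/12/06.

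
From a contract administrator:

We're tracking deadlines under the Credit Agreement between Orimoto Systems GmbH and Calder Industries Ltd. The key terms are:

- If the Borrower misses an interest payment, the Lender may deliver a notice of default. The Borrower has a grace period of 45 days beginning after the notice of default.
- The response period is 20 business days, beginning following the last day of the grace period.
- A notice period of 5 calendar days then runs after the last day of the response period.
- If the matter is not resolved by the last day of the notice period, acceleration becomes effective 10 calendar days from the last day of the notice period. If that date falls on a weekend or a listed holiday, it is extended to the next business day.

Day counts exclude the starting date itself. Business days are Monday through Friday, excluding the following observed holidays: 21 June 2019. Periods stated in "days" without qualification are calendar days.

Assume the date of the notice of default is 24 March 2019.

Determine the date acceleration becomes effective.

Adding 45 calendar days to 24 March 2019 gives 8 May 2019, which is the last day of the grace period.
The last day of the response period: 20 business days after Wednesday, 8 May 2019, skipping weekends — May 9, May 10, May 13, May 14, …, Jun 3, Jun 4, Jun 5 — lands on Wednesday, 5 June 2019.
The last day of the notice period: 5 June 2019 + 5 days = 10 June 2019.
The date acceleration becomes effective: 10 June 2019 + 10 days = 20 June 2019. 20 June 2019 is a Thursday and is not a listed holiday, so no roll-forward applies.

20 June 2019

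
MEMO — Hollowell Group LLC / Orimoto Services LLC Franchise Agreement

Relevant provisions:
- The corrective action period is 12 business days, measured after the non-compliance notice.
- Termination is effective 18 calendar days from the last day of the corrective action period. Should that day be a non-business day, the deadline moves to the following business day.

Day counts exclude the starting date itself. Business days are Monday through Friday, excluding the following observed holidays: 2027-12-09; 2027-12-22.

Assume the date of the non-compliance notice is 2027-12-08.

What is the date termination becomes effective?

The last day of the corrective action period: counting 12 business days from Wednesday, 2027-12-08 (Dec 10, Dec 13, Dec 14, Dec 15, …, Dec 24, Dec 27, Dec 28, skipping weekends and the listed holidays on Dec 9, Dec 22) reaches Tuesday, 2027-12-28.
The date termination becomes effective: 2027-12-28 + 18 days = 2028-01-15. That falls on a Saturday, so it rolls to the next business day, Monday, 2028-01-17.

2028-01-17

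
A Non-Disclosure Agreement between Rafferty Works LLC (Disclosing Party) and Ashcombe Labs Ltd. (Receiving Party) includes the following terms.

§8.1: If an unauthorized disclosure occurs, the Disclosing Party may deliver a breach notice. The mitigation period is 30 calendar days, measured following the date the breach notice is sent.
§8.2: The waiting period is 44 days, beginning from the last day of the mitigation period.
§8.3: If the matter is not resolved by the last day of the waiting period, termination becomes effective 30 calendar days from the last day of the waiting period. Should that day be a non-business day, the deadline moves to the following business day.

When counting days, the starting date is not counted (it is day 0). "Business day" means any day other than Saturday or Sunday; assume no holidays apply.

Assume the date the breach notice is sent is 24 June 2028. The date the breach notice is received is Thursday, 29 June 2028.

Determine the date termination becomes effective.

6 October 2028

Adding 30 calendar days to 24 June 2028 gives 24 July 2028, which is the last day of the mitigation period.
The last day of the waiting period: 24 July 2028 + 44 days = 6 September 2028.
Adding 30 calendar days to 6 September 2028 gives 6 October 2028, which is the date termination becomes effective. 6 October 2028 is a Friday, so no roll-forward applies.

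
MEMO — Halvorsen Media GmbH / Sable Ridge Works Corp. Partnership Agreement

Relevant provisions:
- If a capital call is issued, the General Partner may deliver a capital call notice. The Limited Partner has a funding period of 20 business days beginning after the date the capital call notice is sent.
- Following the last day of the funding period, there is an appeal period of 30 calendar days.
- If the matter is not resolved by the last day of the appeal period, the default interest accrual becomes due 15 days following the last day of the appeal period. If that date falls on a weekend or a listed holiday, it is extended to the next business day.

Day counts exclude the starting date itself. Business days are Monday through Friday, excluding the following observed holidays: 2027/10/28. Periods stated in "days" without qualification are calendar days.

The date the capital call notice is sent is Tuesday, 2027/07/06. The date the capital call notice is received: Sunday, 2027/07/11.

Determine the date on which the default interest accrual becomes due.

The last day of the funding period: 20 business days after Tuesday, 2027/07/06, skipping weekends — Jul 7, Jul 8, Jul 9, Jul 12, …, Jul 30, Aug 2, Aug 3 — lands on Tuesday, 2027/08/03.
Adding 30 calendar days to 2027/08/03 gives 2027/09/02, which is the last day of the appeal period.
Adding 15 calendar days to 2027/09/02 gives 2027/09/17, which is the date on which the default interest accrual becomes due. 2027/09/17 is a Friday and is not a listed holiday, so no roll-forward applies.

2027/09/17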